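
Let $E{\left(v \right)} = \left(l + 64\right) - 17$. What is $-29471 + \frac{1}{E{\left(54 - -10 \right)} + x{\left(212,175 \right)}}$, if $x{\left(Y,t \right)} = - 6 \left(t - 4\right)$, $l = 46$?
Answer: $- \frac{27496444}{933} \approx -29471.0$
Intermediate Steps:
$x{\left(Y,t \right)} = 24 - 6 t$ ($x{\left(Y,t \right)} = - 6 \left(-4 + t\right) = 24 - 6 t$)
$E{\left(v \right)} = 93$ ($E{\left(v \right)} = \left(46 + 64\right) - 17 = 110 - 17 = 93$)
$-29471 + \frac{1}{E{\left(54 - -10 \right)} + x{\left(212,175 \right)}} = -29471 + \frac{1}{93 + \left(24 - 1050\right)} = -29471 + \frac{1}{93 - 1026} = -29471 + \frac{1}{-933} = -29471 - \frac{1}{933} = - \frac{27496444}{933}$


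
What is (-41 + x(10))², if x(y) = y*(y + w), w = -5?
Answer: 81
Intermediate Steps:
x(y) = y*(-5 + y) (x(y) = y*(y - 5) = y*(-5 + y))
(-41 + x(10))² = (-41 + 10*(-5 + 10))² = (-41 + 10*5)² = (-41 + 50)² = 9² = 81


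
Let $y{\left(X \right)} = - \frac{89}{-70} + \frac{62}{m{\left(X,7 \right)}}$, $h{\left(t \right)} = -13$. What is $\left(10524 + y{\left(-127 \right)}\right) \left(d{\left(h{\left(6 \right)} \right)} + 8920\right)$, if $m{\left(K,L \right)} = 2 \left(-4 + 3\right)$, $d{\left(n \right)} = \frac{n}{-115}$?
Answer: $\frac{753561203987}{8050} \approx 9.361 \cdot 10^{7}$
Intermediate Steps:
$d{\left(n \right)} = - \frac{n}{115}$ ($d{\left(n \right)} = n \left(- \frac{1}{115}\right) = - \frac{n}{115}$)
$m{\left(K,L \right)} = -2$ ($m{\left(K,L \right)} = 2 \left(-1\right) = -2$)
$y{\left(X \right)} = - \frac{2081}{70}$ ($y{\left(X \right)} = - \frac{89}{-70} + \frac{62}{-2} = \left(-89\right) \left(- \frac{1}{70}\right) + 62 \left(- \frac{1}{2}\right) = \frac{89}{70} - 31 = - \frac{2081}{70}$)
$\left(10524 + y{\left(-127 \right)}\right) \left(d{\left(h{\left(6 \right)} \right)} + 8920\right) = \left(10524 - \frac{2081}{70}\right) \left(\left(- \frac{1}{115}\right) \left(-13\right) + 8920\right) = \frac{734599 \left(\frac{13}{115} + 8920\right)}{70} = \frac{734599}{70} \cdot \frac{1025813}{115} = \frac{753561203987}{8050}$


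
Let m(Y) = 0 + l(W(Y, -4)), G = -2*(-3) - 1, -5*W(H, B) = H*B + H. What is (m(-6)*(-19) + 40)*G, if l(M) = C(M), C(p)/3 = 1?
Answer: -85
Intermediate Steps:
W(H, B) = -H/5 - B*H/5 (W(H, B) = -(H*B + H)/5 = -(B*H + H)/5 = -(H + B*H)/5 = -H/5 - B*H/5)
C(p) = 3 (C(p) = 3*1 = 3)
l(M) = 3
G = 5 (G = 6 - 1 = 5)
m(Y) = 3 (m(Y) = 0 + 3 = 3)
(m(-6)*(-19) + 40)*G = (3*(-19) + 40)*5 = (-57 + 40)*5 = -17*5 = -85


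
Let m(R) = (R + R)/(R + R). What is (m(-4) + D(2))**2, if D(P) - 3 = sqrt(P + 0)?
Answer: (4 + sqrt(2))**2 ≈ 29.314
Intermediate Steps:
m(R) = 1 (m(R) = (2*R)/((2*R)) = (2*R)*(1/(2*R)) = 1)
D(P) = 3 + sqrt(P) (D(P) = 3 + sqrt(P + 0) = 3 + sqrt(P))
(m(-4) + D(2))**2 = (1 + (3 + sqrt(2)))**2 = (4 + sqrt(2))**2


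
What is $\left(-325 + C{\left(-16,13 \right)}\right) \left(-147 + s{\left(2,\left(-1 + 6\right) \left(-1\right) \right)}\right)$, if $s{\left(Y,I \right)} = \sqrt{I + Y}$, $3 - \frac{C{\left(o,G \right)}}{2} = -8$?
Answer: $44541 - 303 i \sqrt{3} \approx 44541.0 - 524.81 i$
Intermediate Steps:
$C{\left(o,G \right)} = 22$ ($C{\left(o,G \right)} = 6 - -16 = 6 + 16 = 22$)
$\left(-325 + C{\left(-16,13 \right)}\right) \left(-147 + s{\left(2,\left(-1 + 6\right) \left(-1\right) \right)}\right) = \left(-325 + 22\right) \left(-147 + \sqrt{\left(-1 + 6\right) \left(-1\right) + 2}\right) = - 303 \left(-147 + \sqrt{5 \left(-1\right) + 2}\right) = - 303 \left(-147 + \sqrt{-5 + 2}\right) = - 303 \left(-147 + \sqrt{-3}\right) = - 303 \left(-147 + i \sqrt{3}\right) = 44541 - 303 i \sqrt{3}$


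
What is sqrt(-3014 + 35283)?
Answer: 23*sqrt(61) ≈ 179.64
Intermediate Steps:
sqrt(-3014 + 35283) = sqrt(32269) = 23*sqrt(61)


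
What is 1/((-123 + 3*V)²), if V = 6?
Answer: 1/11025 ≈ 9.0703e-5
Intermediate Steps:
1/((-123 + 3*V)²) = 1/((-123 + 3*6)²) = 1/((-123 + 18)²) = 1/((-105)²) = 1/11025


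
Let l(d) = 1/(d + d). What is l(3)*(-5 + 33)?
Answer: 14/3 ≈ 4.6667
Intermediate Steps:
l(d) = 1/(2*d)
l(3)*(-5 + 33) = ((1/2)/3)*(-5 + 33) = ((1/2)*(1/3))*28 = (1/6)*28 = 14/3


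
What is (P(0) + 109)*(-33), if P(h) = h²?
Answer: -3597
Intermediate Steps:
(P(0) + 109)*(-33) = (0² + 109)*(-33) = (0 + 109)*(-33) = 109*(-33) = -3597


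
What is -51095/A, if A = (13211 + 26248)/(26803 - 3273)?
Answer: -1202265350/39459 ≈ -30469.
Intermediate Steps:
A = 39459/23530 ≈ 1.6770
-51095/A = -51095/39459/23530 = -51095*23530/39459 = -1202265350/39459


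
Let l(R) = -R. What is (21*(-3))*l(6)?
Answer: 378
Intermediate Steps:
(21*(-3))*l(6) = (21*(-3))*(-1*6) = -63*(-6) = 378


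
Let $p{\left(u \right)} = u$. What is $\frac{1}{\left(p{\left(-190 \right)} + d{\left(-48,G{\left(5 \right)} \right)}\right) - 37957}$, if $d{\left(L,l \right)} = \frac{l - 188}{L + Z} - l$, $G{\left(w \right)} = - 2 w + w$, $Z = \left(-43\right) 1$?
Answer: $- \frac{91}{3470729} \approx -2.6219 \cdot 10^{-5}$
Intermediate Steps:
$Z = -43$
$G{\left(w \right)} = - w$
$d{\left(L,l \right)} = - l + \frac{-188 + l}{-43 + L}$ ($d{\left(L,l \right)} = \frac{l - 188}{L - 43} - l = \frac{-188 + l}{-43 + L} - l = - l + \frac{-188 + l}{-43 + L}$)
$\frac{1}{\left(p{\left(-190 \right)} + d{\left(-48,G{\left(5 \right)} \right)}\right) - 37957} = \frac{1}{\left(-190 + \frac{-188 + 44 \left(\left(-1\right) 5\right) - - 48 \left(\left(-1\right) 5\right)}{-43 - 48}\right) - 37957} = \frac{1}{\left(-190 + \frac{-188 + 44 \left(-5\right) - \left(-48\right) \left(-5\right)}{-91}\right) - 37957} = \frac{1}{\left(-190 - \frac{-188 - 220 - 240}{91}\right) - 37957} = \frac{1}{\left(-190 - - \frac{648}{91}\right) - 37957} = \frac{1}{\left(-190 + \frac{648}{91}\right) - 37957} = \frac{1}{- \frac{16642}{91} - 37957} = \frac{1}{- \frac{3470729}{91}} = - \frac{91}{3470729}$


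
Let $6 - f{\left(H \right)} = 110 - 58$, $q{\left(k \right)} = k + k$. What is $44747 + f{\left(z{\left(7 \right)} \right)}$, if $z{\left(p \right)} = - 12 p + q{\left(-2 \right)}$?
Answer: $44701$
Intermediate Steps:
$q{\left(k \right)} = 2 k$
$z{\left(p \right)} = -4 - 12 p$ ($z{\left(p \right)} = - 12 p + 2 \left(-2\right) = - 12 p - 4 = -4 - 12 p$)
$f{\left(H \right)} = -46$ ($f{\left(H \right)} = 6 - \left(110 - 58\right) = 6 - 52 = -46$)
$44747 + f{\left(z{\left(7 \right)} \right)} = 44747 - 46 = 44701$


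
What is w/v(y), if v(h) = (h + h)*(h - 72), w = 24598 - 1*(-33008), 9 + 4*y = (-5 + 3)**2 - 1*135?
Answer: 28803/3745 ≈ 7.6911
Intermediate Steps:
y = -35 (y = -9/4 + ((-5 + 3)**2 - 1*135)/4 = -9/4 + ((-2)**2 - 135)/4 = -9/4 + (4 - 135)/4 = -9/4 + (1/4)*(-131) = -9/4 - 131/4 = -35)
w = 57606 (w = 24598 + 33008 = 57606)
v(h) = 2*h*(-72 + h) (v(h) = (2*h)*(-72 + h) = 2*h*(-72 + h))
w/v(y) = 57606/((2*(-35)*(-72 - 35))) = 57606/((2*(-35)*(-107))) = 57606/7490 = 57606*(1/7490) = 28803/3745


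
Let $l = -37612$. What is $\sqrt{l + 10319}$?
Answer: $7 i \sqrt{557} \approx 165.21 i$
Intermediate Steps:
$\sqrt{l + 10319} = \sqrt{-37612 + 10319} = \sqrt{-27293} = 7 i \sqrt{557}$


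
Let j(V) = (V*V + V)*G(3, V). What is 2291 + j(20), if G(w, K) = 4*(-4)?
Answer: -4429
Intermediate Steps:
G(w, K) = -16
j(V) = -16*V - 16*V**2 (j(V) = (V*V + V)*(-16) = (V**2 + V)*(-16) = (V + V**2)*(-16) = -16*V - 16*V**2)
2291 + j(20) = 2291 - 16*20*(1 + 20) = 2291 - 16*20*21 = 2291 - 6720 = -4429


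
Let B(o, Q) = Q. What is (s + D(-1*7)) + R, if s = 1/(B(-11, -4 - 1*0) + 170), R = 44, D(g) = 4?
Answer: 7969/166 ≈ 48.006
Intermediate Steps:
s = 1/166 (s = 1/((-4 - 1*0) + 170) = 1/((-4 + 0) + 170) = 1/(-4 + 170) = 1/166 ≈ 0.0060241)
(s + D(-1*7)) + R = (1/166 + 4) + 44 = 665/166 + 44 = 7969/166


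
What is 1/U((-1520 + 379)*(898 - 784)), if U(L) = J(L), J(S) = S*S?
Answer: 1/16919245476 ≈ 5.9104e-11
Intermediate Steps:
J(S) = S**2
U(L) = L**2
1/U((-1520 + 379)*(898 - 784)) = 1/(((-1520 + 379)*(898 - 784))**2) = 1/((-1141*114)**2) = 1/((-130074)**2) = 1/16919245476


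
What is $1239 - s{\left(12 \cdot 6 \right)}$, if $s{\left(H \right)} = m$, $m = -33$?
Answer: $1272$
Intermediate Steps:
$s{\left(H \right)} = -33$
$1239 - s{\left(12 \cdot 6 \right)} = 1239 - -33 = 1239 + 33 = 1272$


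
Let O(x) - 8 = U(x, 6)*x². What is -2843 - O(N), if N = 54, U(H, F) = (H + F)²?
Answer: -10500451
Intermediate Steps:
U(H, F) = (F + H)²
O(x) = 8 + x²*(6 + x)² (O(x) = 8 + (6 + x)²*x² = 8 + x²*(6 + x)²)
-2843 - O(N) = -2843 - (8 + 54²*(6 + 54)²) = -2843 - (8 + 2916*60²) = -2843 - (8 + 2916*3600) = -2843 - (8 + 10497600) = -2843 - 1*10497608 = -2843 - 10497608 = -10500451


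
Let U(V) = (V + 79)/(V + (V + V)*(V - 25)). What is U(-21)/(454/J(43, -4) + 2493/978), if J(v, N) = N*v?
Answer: -203261/605787 ≈ -0.33553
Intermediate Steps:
U(V) = (79 + V)/(V + 2*V*(-25 + V)) (U(V) = (79 + V)/(V + (2*V)*(-25 + V)) = (79 + V)/(V + 2*V*(-25 + V)))
U(-21)/(454/J(43, -4) + 2493/978) = ((79 - 21)/((-21)*(-49 + 2*(-21))))/(454/((-4*43)) + 2493/978) = (-1/21*58/(-49 - 42))/(454/(-172) + 2493*(1/978)) = (-1/21*58/(-91))/(454*(-1/172) + 831/326) = (-1/21*(-1/91)*58)/(-227/86 + 831/326) = 58/(1911*(-634/7009)) = (58/1911)*(-7009/634) = -203261/605787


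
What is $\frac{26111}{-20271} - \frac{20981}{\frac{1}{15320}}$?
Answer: $- \frac{6515685663431}{20271} \approx -3.2143 \cdot 10^{8}$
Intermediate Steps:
$\frac{26111}{-20271} - \frac{20981}{\frac{1}{15320}} = 26111 \left(- \frac{1}{20271}\right) - 20981 \frac{1}{\frac{1}{15320}} = - \frac{26111}{20271} - 321428920 = - \frac{6515685663431}{20271}$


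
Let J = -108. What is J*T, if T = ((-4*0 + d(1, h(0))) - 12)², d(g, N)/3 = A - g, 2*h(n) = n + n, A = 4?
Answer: -972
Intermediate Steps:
h(n) = n (h(n) = (n + n)/2 = (2*n)/2 = n)
d(g, N) = 12 - 3*g (d(g, N) = 3*(4 - g) = 12 - 3*g)
T = 9 (T = ((-4*0 + (12 - 3*1)) - 12)² = ((0 + (12 - 3)) - 12)² = ((0 + 9) - 12)² = (9 - 12)² = (-3)² = 9)
J*T = -108*9 = -972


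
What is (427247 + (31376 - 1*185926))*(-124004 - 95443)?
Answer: -59842538559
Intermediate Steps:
(427247 + (31376 - 1*185926))*(-124004 - 95443) = (427247 + (31376 - 185926))*(-219447) = (427247 - 154550)*(-219447) = 272697*(-219447) = -59842538559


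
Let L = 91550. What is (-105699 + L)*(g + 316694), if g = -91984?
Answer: -3179421790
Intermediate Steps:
(-105699 + L)*(g + 316694) = (-105699 + 91550)*(-91984 + 316694) = -14149*224710 = -3179421790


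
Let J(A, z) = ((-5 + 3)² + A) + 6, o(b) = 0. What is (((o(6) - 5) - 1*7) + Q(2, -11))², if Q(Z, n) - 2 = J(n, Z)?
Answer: 121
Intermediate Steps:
J(A, z) = 10 + A (J(A, z) = ((-2)² + A) + 6 = (4 + A) + 6 = 10 + A)
Q(Z, n) = 12 + n (Q(Z, n) = 2 + (10 + n) = 12 + n)
(((o(6) - 5) - 1*7) + Q(2, -11))² = (((0 - 5) - 1*7) + (12 - 11))² = ((-5 - 7) + 1)² = (-12 + 1)² = (-11)² = 121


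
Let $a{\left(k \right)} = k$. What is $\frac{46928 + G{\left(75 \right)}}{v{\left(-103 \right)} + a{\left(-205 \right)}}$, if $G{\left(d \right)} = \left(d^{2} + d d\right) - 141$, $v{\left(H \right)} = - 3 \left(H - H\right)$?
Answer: $- \frac{58037}{205} \approx -283.11$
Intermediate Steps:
$v{\left(H \right)} = 0$ ($v{\left(H \right)} = \left(-3\right) 0 = 0$)
$G{\left(d \right)} = -141 + 2 d^{2}$ ($G{\left(d \right)} = \left(d^{2} + d^{2}\right) - 141 = 2 d^{2} - 141 = -141 + 2 d^{2}$)
$\frac{46928 + G{\left(75 \right)}}{v{\left(-103 \right)} + a{\left(-205 \right)}} = \frac{46928 - \left(141 - 2 \cdot 75^{2}\right)}{0 - 205} = \frac{46928 + \left(-141 + 2 \cdot 5625\right)}{-205} = \left(46928 + \left(-141 + 11250\right)\right) \left(- \frac{1}{205}\right) = \left(46928 + 11109\right) \left(- \frac{1}{205}\right) = 58037 \left(- \frac{1}{205}\right) = - \frac{58037}{205}$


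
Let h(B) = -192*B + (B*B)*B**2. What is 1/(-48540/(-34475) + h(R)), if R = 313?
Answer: 6895/66177278253883 ≈ 1.0419e-10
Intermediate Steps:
h(B) = B**4 - 192*B (h(B) = -192*B + B**2*B**2 = -192*B + B**4 = B**4 - 192*B)
1/(-48540/(-34475) + h(R)) = 1/(-48540/(-34475) + 313*(-192 + 313**3)) = 1/(-48540*(-1/34475) + 313*(-192 + 30664297)) = 1/(9708/6895 + 313*30664105) = 1/(9708/6895 + 9597864865) = 1/(66177278253883/6895) = 6895/66177278253883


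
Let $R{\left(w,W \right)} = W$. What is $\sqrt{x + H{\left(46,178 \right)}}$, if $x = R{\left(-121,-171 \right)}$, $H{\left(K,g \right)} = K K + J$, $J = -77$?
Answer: $2 \sqrt{467} \approx 43.22$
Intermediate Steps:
$H{\left(K,g \right)} = -77 + K^{2}$ ($H{\left(K,g \right)} = K K - 77 = K^{2} - 77 = -77 + K^{2}$)
$x = -171$
$\sqrt{x + H{\left(46,178 \right)}} = \sqrt{-171 - \left(77 - 46^{2}\right)} = \sqrt{-171 + \left(-77 + 2116\right)} = \sqrt{-171 + 2039} = \sqrt{1868} = 2 \sqrt{467}$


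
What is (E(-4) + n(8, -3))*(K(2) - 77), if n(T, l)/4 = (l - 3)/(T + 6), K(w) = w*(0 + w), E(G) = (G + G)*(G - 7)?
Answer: -44092/7 ≈ -6298.9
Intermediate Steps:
E(G) = 2*G*(-7 + G) (E(G) = (2*G)*(-7 + G) = 2*G*(-7 + G))
K(w) = w**2 (K(w) = w*w = w**2)
n(T, l) = 4*(-3 + l)/(6 + T) (n(T, l) = 4*((l - 3)/(T + 6)) = 4*((-3 + l)/(6 + T)) = 4*(-3 + l)/(6 + T))
(E(-4) + n(8, -3))*(K(2) - 77) = (2*(-4)*(-7 - 4) + 4*(-3 - 3)/(6 + 8))*(2**2 - 77) = (2*(-4)*(-11) + 4*(-6)/14)*(4 - 77) = (88 + 4*(1/14)*(-6))*(-73) = (88 - 12/7)*(-73) = (604/7)*(-73) = -44092/7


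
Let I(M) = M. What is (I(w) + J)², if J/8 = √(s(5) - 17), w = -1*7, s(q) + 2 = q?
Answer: (7 - 8*I*√14)² ≈ -847.0 - 419.07*I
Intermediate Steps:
s(q) = -2 + q
w = -7
J = 8*I*√14 (J = 8*√((-2 + 5) - 17) = 8*√(3 - 17) = 8*√(-14) = 8*(I*√14) = 8*I*√14 ≈ 29.933*I)
(I(w) + J)² = (-7 + 8*I*√14)²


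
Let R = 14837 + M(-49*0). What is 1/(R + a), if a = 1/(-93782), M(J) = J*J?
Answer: 93782/1391443533 ≈ 6.7399e-5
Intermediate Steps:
M(J) = J**2
R = 14837 (R = 14837 + (-49*0)**2 = 14837 + 0**2 = 14837 + 0 = 14837)
a = -1/93782 ≈ -1.0663e-5
1/(R + a) = 1/(14837 - 1/93782) = 1/(1391443533/93782) = 93782/1391443533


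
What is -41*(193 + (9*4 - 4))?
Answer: -9225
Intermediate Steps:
-41*(193 + (9*4 - 4)) = -41*(193 + (36 - 4)) = -41*(193 + 32) = -41*225 = -9225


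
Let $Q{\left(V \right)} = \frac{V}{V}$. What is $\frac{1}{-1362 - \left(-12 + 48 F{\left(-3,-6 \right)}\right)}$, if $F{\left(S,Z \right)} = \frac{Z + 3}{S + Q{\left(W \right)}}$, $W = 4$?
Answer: $- \frac{1}{1422} \approx -0.00070324$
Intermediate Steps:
$Q{\left(V \right)} = 1$
$F{\left(S,Z \right)} = \frac{3 + Z}{1 + S}$ ($F{\left(S,Z \right)} = \frac{Z + 3}{S + 1} = \frac{3 + Z}{1 + S}$)
$\frac{1}{-1362 - \left(-12 + 48 F{\left(-3,-6 \right)}\right)} = \frac{1}{-1362 + \left(12 - 48 \frac{3 - 6}{1 - 3}\right)} = \frac{1}{-1362 + \left(12 - 48 \frac{1}{-2} \left(-3\right)\right)} = \frac{1}{-1362 + \left(12 - 48 \left(\left(- \frac{1}{2}\right) \left(-3\right)\right)\right)} = \frac{1}{-1362 + \left(12 - 72\right)} = \frac{1}{-1362 - 60} = \frac{1}{-1422} = - \frac{1}{1422}$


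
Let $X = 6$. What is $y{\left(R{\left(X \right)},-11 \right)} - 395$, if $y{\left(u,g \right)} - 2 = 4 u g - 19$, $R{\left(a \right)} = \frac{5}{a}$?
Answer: $- \frac{1346}{3} \approx -448.67$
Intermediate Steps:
$y{\left(u,g \right)} = -17 + 4 g u$ ($y{\left(u,g \right)} = 2 + \left(4 u g - 19\right) = 2 + \left(4 g u - 19\right) = 2 + \left(-19 + 4 g u\right) = -17 + 4 g u$)
$y{\left(R{\left(X \right)},-11 \right)} - 395 = \left(-17 + 4 \left(-11\right) \frac{5}{6}\right) - 395 = \left(-17 - \frac{110}{3}\right) - 395 = - \frac{161}{3} - 395 = - \frac{1346}{3}$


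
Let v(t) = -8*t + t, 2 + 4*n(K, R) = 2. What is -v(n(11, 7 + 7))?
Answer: 0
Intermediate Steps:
n(K, R) = 0 (n(K, R) = -½ + (¼)*2 = -½ + ½ = 0)
v(t) = -7*t
-v(n(11, 7 + 7)) = -(-7)*0 = -1*0 = 0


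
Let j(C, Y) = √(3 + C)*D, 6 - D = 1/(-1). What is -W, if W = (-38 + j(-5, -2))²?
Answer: -1346 + 532*I*√2 ≈ -1346.0 + 752.36*I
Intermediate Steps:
D = 7 (D = 6 - 1/(-1) = 6 - 1*(-1) = 6 + 1 = 7)
j(C, Y) = 7*√(3 + C) (j(C, Y) = √(3 + C)*7 = 7*√(3 + C))
W = (-38 + 7*I*√2)² (W = (-38 + 7*√(3 - 5))² = (-38 + 7*√(-2))² = (-38 + 7*(I*√2))² = (-38 + 7*I*√2)² ≈ 1346.0 - 752.36*I)
-W = -(1346 - 532*I*√2) = -1346 + 532*I*√2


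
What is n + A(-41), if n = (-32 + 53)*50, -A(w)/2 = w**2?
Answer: -2312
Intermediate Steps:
A(w) = -2*w**2
n = 1050 (n = 21*50 = 1050)
n + A(-41) = 1050 - 2*(-41)**2 = 1050 - 2*1681 = 1050 - 3362 = -2312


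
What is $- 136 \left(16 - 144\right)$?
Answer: $17408$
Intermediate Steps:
$- 136 \left(16 - 144\right) = \left(-136\right) \left(-128\right) = 17408$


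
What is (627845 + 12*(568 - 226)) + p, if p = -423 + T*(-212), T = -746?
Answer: 789678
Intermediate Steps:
p = 157729 (p = -423 - 746*(-212) = -423 + 158152 = 157729)
(627845 + 12*(568 - 226)) + p = (627845 + 12*(568 - 226)) + 157729 = (627845 + 12*342) + 157729 = (627845 + 4104) + 157729 = 631949 + 157729 = 789678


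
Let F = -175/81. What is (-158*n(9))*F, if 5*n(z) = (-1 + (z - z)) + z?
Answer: 44240/81 ≈ 546.17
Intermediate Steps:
F = -175/81 (F = -175*1/81 = -175/81 ≈ -2.1605)
n(z) = -⅕ + z/5 (n(z) = ((-1 + (z - z)) + z)/5 = ((-1 + 0) + z)/5 = (-1 + z)/5 = -⅕ + z/5)
(-158*n(9))*F = -158*(-⅕ + (⅕)*9)*(-175/81) = -158*(-⅕ + 9/5)*(-175/81) = -158*8/5*(-175/81) = -1264/5*(-175/81) = 44240/81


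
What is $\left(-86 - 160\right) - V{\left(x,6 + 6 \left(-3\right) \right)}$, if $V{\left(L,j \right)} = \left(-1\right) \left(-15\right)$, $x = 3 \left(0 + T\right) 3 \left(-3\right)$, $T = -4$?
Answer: $-261$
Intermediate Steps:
$x = 108$ ($x = 3 \left(0 - 4\right) 3 \left(-3\right) = 3 \left(-4\right) 3 \left(-3\right) = \left(-12\right) 3 \left(-3\right) = \left(-36\right) \left(-3\right) = 108$)
$V{\left(L,j \right)} = 15$
$\left(-86 - 160\right) - V{\left(x,6 + 6 \left(-3\right) \right)} = \left(-86 - 160\right) - 15 = -246 - 15 = -261$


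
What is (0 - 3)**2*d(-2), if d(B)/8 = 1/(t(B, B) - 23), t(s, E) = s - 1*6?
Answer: -72/31 ≈ -2.3226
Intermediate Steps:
t(s, E) = -6 + s (t(s, E) = s - 6 = -6 + s)
d(B) = 8/(-29 + B) (d(B) = 8/((-6 + B) - 23) = 8/(-29 + B))
(0 - 3)**2*d(-2) = (0 - 3)**2*(8/(-29 - 2)) = (-3)**2*(8/(-31)) = 9*(8*(-1/31)) = 9*(-8/31) = -72/31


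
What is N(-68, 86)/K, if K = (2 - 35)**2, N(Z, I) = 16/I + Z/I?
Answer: -26/46827 ≈ -0.00055523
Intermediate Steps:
K = 1089 (K = (-33)**2 = 1089)
N(-68, 86)/K = ((16 - 68)/86)/1089 = ((1/86)*(-52))*(1/1089) = -26/43*1/1089 = -26/46827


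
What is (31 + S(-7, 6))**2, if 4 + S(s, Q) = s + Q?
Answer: 676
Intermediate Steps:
S(s, Q) = -4 + Q + s (S(s, Q) = -4 + (s + Q) = -4 + (Q + s) = -4 + Q + s)
(31 + S(-7, 6))**2 = (31 + (-4 + 6 - 7))**2 = (31 - 5)**2 = 26**2 = 676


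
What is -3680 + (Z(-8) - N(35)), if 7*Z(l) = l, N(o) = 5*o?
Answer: -26993/7 ≈ -3856.1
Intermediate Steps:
Z(l) = l/7
-3680 + (Z(-8) - N(35)) = -3680 + ((⅐)*(-8) - 5*35) = -3680 + (-8/7 - 1*175) = -3680 + (-8/7 - 175) = -3680 - 1233/7 = -26993/7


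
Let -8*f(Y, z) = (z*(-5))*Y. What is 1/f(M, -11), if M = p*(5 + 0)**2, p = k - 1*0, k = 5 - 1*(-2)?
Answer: -8/9625 ≈ -0.00083117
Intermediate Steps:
k = 7 (k = 5 + 2 = 7)
p = 7 (p = 7 - 1*0 = 7 + 0 = 7)
M = 175 (M = 7*(5 + 0)**2 = 7*5**2 = 7*25 = 175)
f(Y, z) = 5*Y*z/8 (f(Y, z) = -z*(-5)*Y/8 = -(-5*z)*Y/8 = -(-5)*Y*z/8 = 5*Y*z/8)
1/f(M, -11) = 1/((5/8)*175*(-11)) = 1/(-9625/8) = -8/9625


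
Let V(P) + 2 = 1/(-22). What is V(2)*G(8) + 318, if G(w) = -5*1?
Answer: 7221/22 ≈ 328.23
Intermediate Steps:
V(P) = -45/22 (V(P) = -2 + 1/(-22) = -2 - 1/22 = -45/22)
G(w) = -5
V(2)*G(8) + 318 = -45/22*(-5) + 318 = 225/22 + 318 = 7221/22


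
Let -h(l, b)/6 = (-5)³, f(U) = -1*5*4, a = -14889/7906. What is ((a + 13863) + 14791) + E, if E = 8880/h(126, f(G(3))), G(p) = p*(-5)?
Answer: 5665431051/197650 ≈ 28664.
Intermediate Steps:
a = -14889/7906 (a = -14889*1/7906 = -14889/7906 ≈ -1.8833)
G(p) = -5*p
f(U) = -20 (f(U) = -5*4 = -20)
h(l, b) = 750 (h(l, b) = -6*(-5)³ = -6*(-125) = 750)
E = 296/25 (E = 8880/750 = 8880*(1/750) = 296/25 ≈ 11.840)
((a + 13863) + 14791) + E = ((-14889/7906 + 13863) + 14791) + 296/25 = (109585989/7906 + 14791) + 296/25 = 226523635/7906 + 296/25 = 5665431051/197650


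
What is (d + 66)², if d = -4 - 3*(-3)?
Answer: 5041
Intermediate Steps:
d = 5 (d = -4 + 9 = 5)
(d + 66)² = (5 + 66)² = 71² = 5041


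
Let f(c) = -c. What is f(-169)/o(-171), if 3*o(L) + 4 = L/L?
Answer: -169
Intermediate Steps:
o(L) = -1 (o(L) = -4/3 + (L/L)/3 = -4/3 + (1/3)*1 = -4/3 + 1/3 = -1)
f(-169)/o(-171) = -1*(-169)/(-1) = 169*(-1) = -169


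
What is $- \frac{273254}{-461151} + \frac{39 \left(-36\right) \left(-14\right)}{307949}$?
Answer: $\frac{93212680102}{142010989299} \approx 0.65638$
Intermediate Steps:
$- \frac{273254}{-461151} + \frac{39 \left(-36\right) \left(-14\right)}{307949} = \left(-273254\right) \left(- \frac{1}{461151}\right) + \left(-1404\right) \left(-14\right) \frac{1}{307949} = \frac{273254}{461151} + 19656 \cdot \frac{1}{307949} = \frac{273254}{461151} + \frac{19656}{307949} = \frac{93212680102}{142010989299}$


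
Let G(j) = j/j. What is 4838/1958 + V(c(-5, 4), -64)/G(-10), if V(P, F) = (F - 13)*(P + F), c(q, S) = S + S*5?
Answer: 3017739/979 ≈ 3082.5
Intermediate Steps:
c(q, S) = 6*S (c(q, S) = S + 5*S = 6*S)
V(P, F) = (-13 + F)*(F + P)
G(j) = 1
4838/1958 + V(c(-5, 4), -64)/G(-10) = 4838/1958 + ((-64)² - 13*(-64) - 78*4 - 384*4)/1 = 4838*(1/1958) + (4096 + 832 - 13*24 - 64*24)*1 = 2419/979 + (4096 + 832 - 312 - 1536)*1 = 2419/979 + 3080*1 = 2419/979 + 3080 = 3017739/979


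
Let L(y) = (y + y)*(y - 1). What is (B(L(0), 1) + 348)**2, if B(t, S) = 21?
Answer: 136161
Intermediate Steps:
L(y) = 2*y*(-1 + y) (L(y) = (2*y)*(-1 + y) = 2*y*(-1 + y))
(B(L(0), 1) + 348)**2 = (21 + 348)**2 = 369**2 = 136161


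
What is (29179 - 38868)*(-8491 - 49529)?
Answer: 562155780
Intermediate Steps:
(29179 - 38868)*(-8491 - 49529) = -9689*(-58020) = 562155780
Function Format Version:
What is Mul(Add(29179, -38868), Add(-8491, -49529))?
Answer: 562155780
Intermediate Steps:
Mul(Add(29179, -38868), Add(-8491, -49529)) = Mul(-9689, -58020) = 562155780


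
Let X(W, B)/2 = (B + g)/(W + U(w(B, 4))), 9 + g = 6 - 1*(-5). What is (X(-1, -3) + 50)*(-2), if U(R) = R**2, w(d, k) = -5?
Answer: -599/6 ≈ -99.833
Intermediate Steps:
g = 2 (g = -9 + (6 - 1*(-5)) = -9 + (6 + 5) = -9 + 11 = 2)
X(W, B) = 2*(2 + B)/(25 + W) (X(W, B) = 2*((B + 2)/(W + (-5)**2)) = 2*((2 + B)/(W + 25)) = 2*((2 + B)/(25 + W)) = 2*(2 + B)/(25 + W))
(X(-1, -3) + 50)*(-2) = (2*(2 - 3)/(25 - 1) + 50)*(-2) = (2*(-1)/24 + 50)*(-2) = (2*(1/24)*(-1) + 50)*(-2) = (-1/12 + 50)*(-2) = (599/12)*(-2) = -599/6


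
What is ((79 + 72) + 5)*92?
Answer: 14352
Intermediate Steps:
((79 + 72) + 5)*92 = (151 + 5)*92 = 156*92 = 14352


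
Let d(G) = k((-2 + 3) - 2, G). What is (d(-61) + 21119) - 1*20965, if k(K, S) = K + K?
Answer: 152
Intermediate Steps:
k(K, S) = 2*K
d(G) = -2 (d(G) = 2*((-2 + 3) - 2) = 2*(1 - 2) = 2*(-1) = -2)
(d(-61) + 21119) - 1*20965 = (-2 + 21119) - 1*20965 = 21117 - 20965 = 152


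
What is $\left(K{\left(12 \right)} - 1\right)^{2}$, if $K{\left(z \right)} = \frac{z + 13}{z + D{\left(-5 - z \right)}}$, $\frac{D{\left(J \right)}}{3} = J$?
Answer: $\frac{4096}{1521} \approx 2.693$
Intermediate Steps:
$D{\left(J \right)} = 3 J$
$K{\left(z \right)} = \frac{13 + z}{-15 - 2 z}$ ($K{\left(z \right)} = \frac{z + 13}{z + 3 \left(-5 - z\right)} = \frac{13 + z}{z - \left(15 + 3 z\right)} = \frac{13 + z}{-15 - 2 z}$)
$\left(K{\left(12 \right)} - 1\right)^{2} = \left(\frac{13 + 12}{-15 - 24} - 1\right)^{2} = \left(\frac{1}{-15 - 24} \cdot 25 - 1\right)^{2} = \left(\frac{1}{-39} \cdot 25 - 1\right)^{2} = \left(\left(- \frac{1}{39}\right) 25 - 1\right)^{2} = \left(- \frac{25}{39} - 1\right)^{2} = \left(- \frac{64}{39}\right)^{2} = \frac{4096}{1521}$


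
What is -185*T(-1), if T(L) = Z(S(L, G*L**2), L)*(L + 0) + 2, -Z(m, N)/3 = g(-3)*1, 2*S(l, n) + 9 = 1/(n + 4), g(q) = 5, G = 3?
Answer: -3145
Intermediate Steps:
S(l, n) = -9/2 + 1/(2*(4 + n)) (S(l, n) = -9/2 + 1/(2*(n + 4)) = -9/2 + 1/(2*(4 + n)))
Z(m, N) = -15
T(L) = 2 - 15*L (T(L) = -15*(L + 0) + 2 = -15*L + 2 = 2 - 15*L)
-185*T(-1) = -185*(2 - 15*(-1)) = -185*(2 + 15) = -185*17 = -3145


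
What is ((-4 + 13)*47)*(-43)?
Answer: -18189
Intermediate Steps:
((-4 + 13)*47)*(-43) = (9*47)*(-43) = 423*(-43) = -18189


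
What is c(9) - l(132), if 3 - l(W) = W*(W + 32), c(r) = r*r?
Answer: 21726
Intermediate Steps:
c(r) = r²
l(W) = 3 - W*(32 + W) (l(W) = 3 - W*(W + 32) = 3 - W*(32 + W))
c(9) - l(132) = 9² - (3 - 1*132² - 32*132) = 81 - (3 - 1*17424 - 4224) = 81 - (3 - 17424 - 4224) = 81 - 1*(-21645) = 81 + 21645 = 21726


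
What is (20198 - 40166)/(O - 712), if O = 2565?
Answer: -19968/1853 ≈ -10.776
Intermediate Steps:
(20198 - 40166)/(O - 712) = (20198 - 40166)/(2565 - 712) = -19968/1853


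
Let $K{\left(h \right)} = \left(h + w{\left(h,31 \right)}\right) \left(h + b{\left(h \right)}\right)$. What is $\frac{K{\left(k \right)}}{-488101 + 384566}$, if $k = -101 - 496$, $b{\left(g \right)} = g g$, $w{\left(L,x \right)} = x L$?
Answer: $\frac{6797432448}{103535} \approx 65654.0$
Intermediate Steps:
$w{\left(L,x \right)} = L x$
$b{\left(g \right)} = g^{2}$
$k = -597$
$K{\left(h \right)} = 32 h \left(h + h^{2}\right)$ ($K{\left(h \right)} = \left(h + h 31\right) \left(h + h^{2}\right) = \left(h + 31 h\right) \left(h + h^{2}\right) = 32 h \left(h + h^{2}\right)$)
$\frac{K{\left(k \right)}}{-488101 + 384566} = \frac{32 \left(-597\right)^{2} \left(1 - 597\right)}{-488101 + 384566} = \frac{32 \cdot 356409 \left(-596\right)}{-103535} = \left(-6797432448\right) \left(- \frac{1}{103535}\right) = \frac{6797432448}{103535}$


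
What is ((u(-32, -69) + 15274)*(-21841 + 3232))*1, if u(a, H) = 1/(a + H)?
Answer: -28707601857/101 ≈ -2.8423e+8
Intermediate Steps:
u(a, H) = 1/(H + a)
((u(-32, -69) + 15274)*(-21841 + 3232))*1 = ((1/(-69 - 32) + 15274)*(-21841 + 3232))*1 = ((1/(-101) + 15274)*(-18609))*1 = ((-1/101 + 15274)*(-18609))*1 = ((1542673/101)*(-18609))*1 = -28707601857/101*1 = -28707601857/101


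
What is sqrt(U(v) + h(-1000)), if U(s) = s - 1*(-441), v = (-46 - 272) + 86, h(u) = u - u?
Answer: sqrt(209) ≈ 14.457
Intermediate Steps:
h(u) = 0
v = -232 (v = -318 + 86 = -232)
U(s) = 441 + s (U(s) = s + 441 = 441 + s)
sqrt(U(v) + h(-1000)) = sqrt((441 - 232) + 0) = sqrt(209 + 0) = sqrt(209)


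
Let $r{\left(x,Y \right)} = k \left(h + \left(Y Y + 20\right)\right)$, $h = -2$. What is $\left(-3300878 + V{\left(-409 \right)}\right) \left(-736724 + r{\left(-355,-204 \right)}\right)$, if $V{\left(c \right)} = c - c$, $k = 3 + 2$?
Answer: $1744692270412$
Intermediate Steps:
$k = 5$
$r{\left(x,Y \right)} = 90 + 5 Y^{2}$ ($r{\left(x,Y \right)} = 5 \left(-2 + \left(Y Y + 20\right)\right) = 5 \left(-2 + \left(Y^{2} + 20\right)\right) = 5 \left(-2 + \left(20 + Y^{2}\right)\right) = 5 \left(18 + Y^{2}\right) = 90 + 5 Y^{2}$)
$V{\left(c \right)} = 0$
$\left(-3300878 + V{\left(-409 \right)}\right) \left(-736724 + r{\left(-355,-204 \right)}\right) = \left(-3300878 + 0\right) \left(-736724 + \left(90 + 5 \left(-204\right)^{2}\right)\right) = - 3300878 \left(-736724 + \left(90 + 5 \cdot 41616\right)\right) = - 3300878 \left(-736724 + \left(90 + 208080\right)\right) = - 3300878 \left(-736724 + 208170\right) = \left(-3300878\right) \left(-528554\right) = 1744692270412$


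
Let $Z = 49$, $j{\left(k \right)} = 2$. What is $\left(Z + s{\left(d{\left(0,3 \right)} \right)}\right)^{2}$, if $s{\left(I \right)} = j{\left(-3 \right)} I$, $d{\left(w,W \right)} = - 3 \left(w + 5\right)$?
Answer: $361$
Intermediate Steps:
$d{\left(w,W \right)} = -15 - 3 w$ ($d{\left(w,W \right)} = - 3 \left(5 + w\right) = -15 - 3 w$)
$s{\left(I \right)} = 2 I$
$\left(Z + s{\left(d{\left(0,3 \right)} \right)}\right)^{2} = \left(49 + 2 \left(-15 - 0\right)\right)^{2} = \left(49 + 2 \left(-15 + 0\right)\right)^{2} = \left(49 + 2 \left(-15\right)\right)^{2} = \left(49 - 30\right)^{2} = 19^{2} = 361$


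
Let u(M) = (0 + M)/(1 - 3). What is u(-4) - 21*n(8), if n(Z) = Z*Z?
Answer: -1342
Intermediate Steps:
u(M) = -M/2 (u(M) = M/(-2) = M*(-1/2) = -M/2)
n(Z) = Z**2
u(-4) - 21*n(8) = -1/2*(-4) - 21*8**2 = 2 - 21*64 = 2 - 1344 = -1342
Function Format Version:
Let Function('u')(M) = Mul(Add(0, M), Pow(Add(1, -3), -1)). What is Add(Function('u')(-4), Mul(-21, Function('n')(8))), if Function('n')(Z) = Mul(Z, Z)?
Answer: -1342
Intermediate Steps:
Function('u')(M) = Mul(Rational(-1, 2), M) (Function('u')(M) = Mul(M, Pow(-2, -1)) = Mul(M, Rational(-1, 2)) = Mul(Rational(-1, 2), M))
Function('n')(Z) = Pow(Z, 2)
Add(Function('u')(-4), Mul(-21, Function('n')(8))) = Add(Mul(Rational(-1, 2), -4), Mul(-21, Pow(8, 2))) = Add(2, Mul(-21, 64)) = Add(2, -1344) = -1342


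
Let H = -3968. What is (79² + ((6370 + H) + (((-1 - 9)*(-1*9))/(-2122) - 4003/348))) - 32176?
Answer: -8693305367/369228 ≈ -23545.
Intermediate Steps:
(79² + ((6370 + H) + (((-1 - 9)*(-1*9))/(-2122) - 4003/348))) - 32176 = (79² + ((6370 - 3968) + (((-1 - 9)*(-1*9))/(-2122) - 4003/348))) - 32176 = (6241 + (2402 + (-10*(-9)*(-1/2122) - 4003*1/348))) - 32176 = (6241 + (2402 + (90*(-1/2122) - 4003/348))) - 32176 = (6241 + (2402 + (-45/1061 - 4003/348))) - 32176 = (6241 + (2402 - 4262843/369228)) - 32176 = (6241 + 882622813/369228) - 32176 = 3186974761/369228 - 32176 = -8693305367/369228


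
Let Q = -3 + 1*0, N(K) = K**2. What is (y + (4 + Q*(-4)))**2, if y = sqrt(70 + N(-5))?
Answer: (16 + sqrt(95))**2 ≈ 662.90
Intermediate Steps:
Q = -3 (Q = -3 + 0 = -3)
y = sqrt(95) (y = sqrt(70 + (-5)**2) = sqrt(70 + 25) = sqrt(95) ≈ 9.7468)
(y + (4 + Q*(-4)))**2 = (sqrt(95) + (4 - 3*(-4)))**2 = (sqrt(95) + (4 + 12))**2 = (sqrt(95) + 16)**2 = (16 + sqrt(95))**2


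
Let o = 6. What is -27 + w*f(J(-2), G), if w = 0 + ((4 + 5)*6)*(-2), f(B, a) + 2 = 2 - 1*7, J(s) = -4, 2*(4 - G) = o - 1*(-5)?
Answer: 729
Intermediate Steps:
G = -3/2 (G = 4 - (6 - 1*(-5))/2 = 4 - (6 + 5)/2 = 4 - 1/2*11 = 4 - 11/2 = -3/2 ≈ -1.5000)
f(B, a) = -7 (f(B, a) = -2 + (2 - 1*7) = -2 + (2 - 7) = -2 - 5 = -7)
w = -108 (w = 0 + (9*6)*(-2) = 0 + 54*(-2) = 0 - 108 = -108)
-27 + w*f(J(-2), G) = -27 - 108*(-7) = -27 + 756 = 729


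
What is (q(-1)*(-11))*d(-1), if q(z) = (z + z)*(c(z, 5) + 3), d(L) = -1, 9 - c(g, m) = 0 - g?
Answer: -242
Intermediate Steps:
c(g, m) = 9 + g (c(g, m) = 9 - (0 - g) = 9 - (-1)*g = 9 + g)
q(z) = 2*z*(12 + z) (q(z) = (z + z)*((9 + z) + 3) = (2*z)*(12 + z) = 2*z*(12 + z))
(q(-1)*(-11))*d(-1) = ((2*(-1)*(12 - 1))*(-11))*(-1) = ((2*(-1)*11)*(-11))*(-1) = -22*(-11)*(-1) = 242*(-1) = -242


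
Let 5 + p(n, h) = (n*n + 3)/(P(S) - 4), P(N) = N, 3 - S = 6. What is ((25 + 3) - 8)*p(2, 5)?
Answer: -120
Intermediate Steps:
S = -3 (S = 3 - 1*6 = 3 - 6 = -3)
p(n, h) = -38/7 - n²/7 (p(n, h) = -5 + (n*n + 3)/(-3 - 4) = -5 + (n² + 3)/(-7) = -5 + (3 + n²)*(-⅐) = -5 + (-3/7 - n²/7) = -38/7 - n²/7)
((25 + 3) - 8)*p(2, 5) = ((25 + 3) - 8)*(-38/7 - ⅐*2²) = (28 - 8)*(-38/7 - ⅐*4) = 20*(-38/7 - 4/7) = 20*(-6) = -120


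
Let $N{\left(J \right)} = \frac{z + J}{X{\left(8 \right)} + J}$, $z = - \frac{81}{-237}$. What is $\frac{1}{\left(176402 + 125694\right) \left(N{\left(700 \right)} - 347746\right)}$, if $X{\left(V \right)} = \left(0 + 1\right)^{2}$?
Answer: $- \frac{701}{73641714036368} \approx -9.5191 \cdot 10^{-12}$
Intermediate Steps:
$X{\left(V \right)} = 1$ ($X{\left(V \right)} = 1^{2} = 1$)
$z = \frac{27}{79}$ ($z = \left(-81\right) \left(- \frac{1}{237}\right) = \frac{27}{79} \approx 0.34177$)
$N{\left(J \right)} = \frac{\frac{27}{79} + J}{1 + J}$
$\frac{1}{\left(176402 + 125694\right) \left(N{\left(700 \right)} - 347746\right)} = \frac{1}{\left(176402 + 125694\right) \left(\frac{\frac{27}{79} + 700}{1 + 700} - 347746\right)} = \frac{1}{302096 \left(\frac{1}{701} \cdot \frac{55327}{79} - 347746\right)} = \frac{1}{302096 \left(\frac{55327}{55379} - 347746\right)} = \frac{1}{302096 \left(- \frac{19257770407}{55379}\right)} = \frac{1}{- \frac{73641714036368}{701}} = - \frac{701}{73641714036368}$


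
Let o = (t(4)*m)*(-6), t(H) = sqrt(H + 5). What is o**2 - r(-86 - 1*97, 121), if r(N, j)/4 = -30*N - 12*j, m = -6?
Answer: -4488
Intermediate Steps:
t(H) = sqrt(5 + H)
r(N, j) = -120*N - 48*j (r(N, j) = 4*(-30*N - 12*j) = -120*N - 48*j)
o = 108 (o = (sqrt(5 + 4)*(-6))*(-6) = (sqrt(9)*(-6))*(-6) = (3*(-6))*(-6) = -18*(-6) = 108)
o**2 - r(-86 - 1*97, 121) = 108**2 - (-120*(-86 - 1*97) - 48*121) = 11664 - (-120*(-86 - 97) - 5808) = 11664 - (-120*(-183) - 5808) = 11664 - (21960 - 5808) = 11664 - 1*16152 = 11664 - 16152 = -4488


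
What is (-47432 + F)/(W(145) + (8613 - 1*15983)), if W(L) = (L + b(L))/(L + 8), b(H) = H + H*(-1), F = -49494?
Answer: 14829678/1127465 ≈ 13.153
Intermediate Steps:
b(H) = 0 (b(H) = H - H = 0)
W(L) = L/(8 + L) (W(L) = (L + 0)/(L + 8) = L/(8 + L))
(-47432 + F)/(W(145) + (8613 - 1*15983)) = (-47432 - 49494)/(145/(8 + 145) + (8613 - 1*15983)) = -96926/(145/153 + (8613 - 15983)) = -96926/(145*(1/153) - 7370) = -96926/(145/153 - 7370) = -96926/(-1127465/153) = -96926*(-153/1127465) = 14829678/1127465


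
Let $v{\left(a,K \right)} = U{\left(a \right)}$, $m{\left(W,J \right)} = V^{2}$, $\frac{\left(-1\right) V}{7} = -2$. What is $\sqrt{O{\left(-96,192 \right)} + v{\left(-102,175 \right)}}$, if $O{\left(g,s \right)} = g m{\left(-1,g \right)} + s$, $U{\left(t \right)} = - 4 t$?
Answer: $6 i \sqrt{506} \approx 134.97 i$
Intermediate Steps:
$V = 14$ ($V = \left(-7\right) \left(-2\right) = 14$)
$m{\left(W,J \right)} = 196$ ($m{\left(W,J \right)} = 14^{2} = 196$)
$O{\left(g,s \right)} = s + 196 g$ ($O{\left(g,s \right)} = g 196 + s = 196 g + s = s + 196 g$)
$v{\left(a,K \right)} = - 4 a$
$\sqrt{O{\left(-96,192 \right)} + v{\left(-102,175 \right)}} = \sqrt{\left(192 + 196 \left(-96\right)\right) - -408} = \sqrt{\left(192 - 18816\right) + 408} = \sqrt{-18624 + 408} = \sqrt{-18216} = 6 i \sqrt{506}$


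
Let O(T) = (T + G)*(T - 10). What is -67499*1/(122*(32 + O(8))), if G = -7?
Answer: -67499/3660 ≈ -18.442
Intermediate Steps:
O(T) = (-10 + T)*(-7 + T) (O(T) = (T - 7)*(T - 10) = (-7 + T)*(-10 + T) = (-10 + T)*(-7 + T))
-67499*1/(122*(32 + O(8))) = -67499*1/(122*(32 + (70 + 8² - 17*8))) = -67499*1/(122*(32 + (70 + 64 - 136))) = -67499*1/(122*(32 - 2)) = -67499/(122*30) = -67499/3660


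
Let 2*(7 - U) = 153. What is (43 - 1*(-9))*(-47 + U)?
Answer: -6058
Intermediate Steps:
U = -139/2 (U = 7 - 1/2*153 = 7 - 153/2 = -139/2 ≈ -69.500)
(43 - 1*(-9))*(-47 + U) = (43 - 1*(-9))*(-47 - 139/2) = (43 + 9)*(-233/2) = 52*(-233/2) = -6058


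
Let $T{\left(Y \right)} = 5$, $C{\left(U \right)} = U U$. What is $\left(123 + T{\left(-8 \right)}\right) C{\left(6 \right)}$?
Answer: $4608$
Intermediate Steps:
$C{\left(U \right)} = U^{2}$
$\left(123 + T{\left(-8 \right)}\right) C{\left(6 \right)} = \left(123 + 5\right) 6^{2} = 128 \cdot 36 = 4608$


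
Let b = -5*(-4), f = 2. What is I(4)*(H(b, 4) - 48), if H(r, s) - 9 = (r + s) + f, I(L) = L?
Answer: -52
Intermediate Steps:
b = 20
H(r, s) = 11 + r + s (H(r, s) = 9 + ((r + s) + 2) = 9 + (2 + r + s) = 11 + r + s)
I(4)*(H(b, 4) - 48) = 4*((11 + 20 + 4) - 48) = 4*(35 - 48) = 4*(-13) = -52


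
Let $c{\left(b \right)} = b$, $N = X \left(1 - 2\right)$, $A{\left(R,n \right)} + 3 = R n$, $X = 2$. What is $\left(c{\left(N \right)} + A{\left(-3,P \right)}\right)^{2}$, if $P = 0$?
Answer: $25$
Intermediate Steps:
$A{\left(R,n \right)} = -3 + R n$
$N = -2$ ($N = 2 \left(1 - 2\right) = 2 \left(-1\right) = -2$)
$\left(c{\left(N \right)} + A{\left(-3,P \right)}\right)^{2} = \left(-2 - 3\right)^{2} = \left(-5\right)^{2} = 25$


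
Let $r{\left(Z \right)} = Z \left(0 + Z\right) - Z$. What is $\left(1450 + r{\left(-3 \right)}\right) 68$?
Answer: $99416$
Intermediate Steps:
$r{\left(Z \right)} = Z^{2} - Z$ ($r{\left(Z \right)} = Z Z - Z = Z^{2} - Z$)
$\left(1450 + r{\left(-3 \right)}\right) 68 = \left(1450 - 3 \left(-1 - 3\right)\right) 68 = \left(1450 - -12\right) 68 = \left(1450 + 12\right) 68 = 1462 \cdot 68 = 99416$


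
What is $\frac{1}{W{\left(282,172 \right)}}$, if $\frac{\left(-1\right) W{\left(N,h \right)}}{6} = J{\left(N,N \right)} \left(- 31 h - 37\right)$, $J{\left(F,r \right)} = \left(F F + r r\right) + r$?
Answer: $\frac{1}{5132656620} \approx 1.9483 \cdot 10^{-10}$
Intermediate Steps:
$J{\left(F,r \right)} = r + F^{2} + r^{2}$ ($J{\left(F,r \right)} = \left(F^{2} + r^{2}\right) + r = r + F^{2} + r^{2}$)
$W{\left(N,h \right)} = - 6 \left(-37 - 31 h\right) \left(N + 2 N^{2}\right)$ ($W{\left(N,h \right)} = - 6 \left(N + N^{2} + N^{2}\right) \left(- 31 h - 37\right) = - 6 \left(N + 2 N^{2}\right) \left(-37 - 31 h\right) = - 6 \left(-37 - 31 h\right) \left(N + 2 N^{2}\right)$)
$\frac{1}{W{\left(282,172 \right)}} = \frac{1}{6 \cdot 282 \left(1 + 2 \cdot 282\right) \left(37 + 31 \cdot 172\right)} = \frac{1}{6 \cdot 282 \left(1 + 564\right) \left(37 + 5332\right)} = \frac{1}{6 \cdot 282 \cdot 565 \cdot 5369} = \frac{1}{5132656620}$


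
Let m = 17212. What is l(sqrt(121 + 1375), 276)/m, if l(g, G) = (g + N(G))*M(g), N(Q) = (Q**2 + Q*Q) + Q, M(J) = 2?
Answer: 76314/4303 + sqrt(374)/4303 ≈ 17.740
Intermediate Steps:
N(Q) = Q + 2*Q**2 (N(Q) = (Q**2 + Q**2) + Q = 2*Q**2 + Q = Q + 2*Q**2)
l(g, G) = 2*g + 2*G*(1 + 2*G) (l(g, G) = (g + G*(1 + 2*G))*2 = 2*g + 2*G*(1 + 2*G))
l(sqrt(121 + 1375), 276)/m = (2*sqrt(121 + 1375) + 2*276*(1 + 2*276))/17212 = (2*sqrt(1496) + 2*276*(1 + 552))*(1/17212) = (2*(2*sqrt(374)) + 2*276*553)*(1/17212) = (4*sqrt(374) + 305256)*(1/17212) = (305256 + 4*sqrt(374))*(1/17212) = 76314/4303 + sqrt(374)/4303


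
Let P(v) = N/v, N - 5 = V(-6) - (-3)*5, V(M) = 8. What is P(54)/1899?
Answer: 14/51273 ≈ 0.00027305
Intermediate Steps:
N = 28 (N = 5 + (8 - (-3)*5) = 5 + (8 - 1*(-15)) = 5 + (8 + 15) = 5 + 23 = 28)
P(v) = 28/v
P(54)/1899 = (28/54)/1899 = (28*(1/54))*(1/1899) = (14/27)*(1/1899) = 14/51273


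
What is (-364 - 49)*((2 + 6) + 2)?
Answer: -4130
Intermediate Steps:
(-364 - 49)*((2 + 6) + 2) = -413*(8 + 2) = -413*10 = -4130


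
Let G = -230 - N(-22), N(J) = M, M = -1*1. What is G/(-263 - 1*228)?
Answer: 229/491 ≈ 0.46639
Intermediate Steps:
M = -1
N(J) = -1
G = -229 (G = -230 - 1*(-1) = -230 + 1 = -229)
G/(-263 - 1*228) = -229/(-263 - 1*228) = -229/(-263 - 228) = -229/(-491) = -229*(-1/491) = 229/491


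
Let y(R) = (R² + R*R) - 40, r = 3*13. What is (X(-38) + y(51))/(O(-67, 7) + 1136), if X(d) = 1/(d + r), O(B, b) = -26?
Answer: 1721/370 ≈ 4.6514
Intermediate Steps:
r = 39
y(R) = -40 + 2*R² (y(R) = (R² + R²) - 40 = 2*R² - 40 = -40 + 2*R²)
X(d) = 1/(39 + d) (X(d) = 1/(d + 39) = 1/(39 + d))
(X(-38) + y(51))/(O(-67, 7) + 1136) = (1/(39 - 38) + (-40 + 2*51²))/(-26 + 1136) = (1/1 + (-40 + 2*2601))/1110 = (1 + (-40 + 5202))*(1/1110) = (1 + 5162)*(1/1110) = 5163*(1/1110) = 1721/370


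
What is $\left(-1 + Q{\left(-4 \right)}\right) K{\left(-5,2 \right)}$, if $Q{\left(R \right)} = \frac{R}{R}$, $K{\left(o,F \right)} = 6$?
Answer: $0$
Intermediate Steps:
$Q{\left(R \right)} = 1$
$\left(-1 + Q{\left(-4 \right)}\right) K{\left(-5,2 \right)} = \left(-1 + 1\right) 6 = 0 \cdot 6 = 0$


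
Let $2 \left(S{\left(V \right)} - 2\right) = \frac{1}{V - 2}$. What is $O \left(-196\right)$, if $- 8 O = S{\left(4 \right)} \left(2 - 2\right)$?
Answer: $0$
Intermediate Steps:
$S{\left(V \right)} = 2 + \frac{1}{2 \left(-2 + V\right)}$ ($S{\left(V \right)} = 2 + \frac{1}{2 \left(V - 2\right)} = 2 + \frac{1}{2 \left(-2 + V\right)}$)
$O = 0$ ($O = - \frac{\frac{-7 + 4 \cdot 4}{2 \left(-2 + 4\right)} \left(2 - 2\right)}{8} = - \frac{\frac{-7 + 16}{2 \cdot 2} \cdot 0}{8} = - \frac{\frac{1}{2} \cdot \frac{1}{2} \cdot 9 \cdot 0}{8} = - \frac{\frac{9}{4} \cdot 0}{8} = \left(- \frac{1}{8}\right) 0 = 0$)
$O \left(-196\right) = 0 \left(-196\right) = 0$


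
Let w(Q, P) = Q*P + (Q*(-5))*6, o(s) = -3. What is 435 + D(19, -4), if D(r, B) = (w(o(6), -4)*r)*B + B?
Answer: -7321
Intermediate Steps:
w(Q, P) = -30*Q + P*Q (w(Q, P) = P*Q - 5*Q*6 = P*Q - 30*Q = -30*Q + P*Q)
D(r, B) = B + 102*B*r (D(r, B) = ((-3*(-30 - 4))*r)*B + B = ((-3*(-34))*r)*B + B = (102*r)*B + B = 102*B*r + B = B + 102*B*r)
435 + D(19, -4) = 435 - 4*(1 + 102*19) = 435 - 4*(1 + 1938) = 435 - 4*1939 = 435 - 7756 = -7321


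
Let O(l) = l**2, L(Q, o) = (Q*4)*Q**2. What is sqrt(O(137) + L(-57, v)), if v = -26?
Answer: I*sqrt(722003) ≈ 849.71*I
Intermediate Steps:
L(Q, o) = 4*Q**3 (L(Q, o) = (4*Q)*Q**2 = 4*Q**3)
sqrt(O(137) + L(-57, v)) = sqrt(137**2 + 4*(-57)**3) = sqrt(18769 + 4*(-185193)) = sqrt(18769 - 740772) = sqrt(-722003) = I*sqrt(722003)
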